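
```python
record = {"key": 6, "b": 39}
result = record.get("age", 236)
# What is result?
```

Answer: 236

Derivation:
Trace (tracking result):
record = {'key': 6, 'b': 39}  # -> record = {'key': 6, 'b': 39}
result = record.get('age', 236)  # -> result = 236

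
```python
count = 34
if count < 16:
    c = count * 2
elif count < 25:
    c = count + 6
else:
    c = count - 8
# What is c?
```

Trace (tracking c):
count = 34  # -> count = 34
if count < 16:  # condition is False
elif count < 25:  # condition is False
else:
    c = count - 8  # -> c = 26

Answer: 26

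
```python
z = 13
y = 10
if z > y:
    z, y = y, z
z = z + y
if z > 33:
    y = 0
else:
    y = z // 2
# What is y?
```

Trace (tracking y):
z = 13  # -> z = 13
y = 10  # -> y = 10
if z > y:  # condition is True
    z, y = (y, z)  # -> z = 10, y = 13
z = z + y  # -> z = 23
if z > 33:  # condition is False
else:
    y = z // 2  # -> y = 11

Answer: 11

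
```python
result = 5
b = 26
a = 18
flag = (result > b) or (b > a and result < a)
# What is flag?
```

Trace (tracking flag):
result = 5  # -> result = 5
b = 26  # -> b = 26
a = 18  # -> a = 18
flag = result > b or (b > a and result < a)  # -> flag = True

Answer: True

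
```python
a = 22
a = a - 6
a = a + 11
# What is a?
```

Trace (tracking a):
a = 22  # -> a = 22
a = a - 6  # -> a = 16
a = a + 11  # -> a = 27

Answer: 27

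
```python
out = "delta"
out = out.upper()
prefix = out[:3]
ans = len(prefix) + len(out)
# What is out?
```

Answer: 'DELTA'

Derivation:
Trace (tracking out):
out = 'delta'  # -> out = 'delta'
out = out.upper()  # -> out = 'DELTA'
prefix = out[:3]  # -> prefix = 'DEL'
ans = len(prefix) + len(out)  # -> ans = 8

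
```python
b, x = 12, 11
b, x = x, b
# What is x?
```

Answer: 12

Derivation:
Trace (tracking x):
b, x = (12, 11)  # -> b = 12, x = 11
b, x = (x, b)  # -> b = 11, x = 12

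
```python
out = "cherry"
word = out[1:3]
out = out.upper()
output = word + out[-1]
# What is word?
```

Trace (tracking word):
out = 'cherry'  # -> out = 'cherry'
word = out[1:3]  # -> word = 'he'
out = out.upper()  # -> out = 'CHERRY'
output = word + out[-1]  # -> output = 'heY'

Answer: 'he'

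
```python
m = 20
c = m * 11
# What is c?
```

Answer: 220

Derivation:
Trace (tracking c):
m = 20  # -> m = 20
c = m * 11  # -> c = 220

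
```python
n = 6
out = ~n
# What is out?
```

Trace (tracking out):
n = 6  # -> n = 6
out = ~n  # -> out = -7

Answer: -7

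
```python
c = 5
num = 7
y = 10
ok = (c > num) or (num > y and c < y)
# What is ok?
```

Trace (tracking ok):
c = 5  # -> c = 5
num = 7  # -> num = 7
y = 10  # -> y = 10
ok = c > num or (num > y and c < y)  # -> ok = False

Answer: False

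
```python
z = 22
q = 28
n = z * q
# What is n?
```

Answer: 616

Derivation:
Trace (tracking n):
z = 22  # -> z = 22
q = 28  # -> q = 28
n = z * q  # -> n = 616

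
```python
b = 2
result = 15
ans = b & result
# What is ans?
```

Answer: 2

Derivation:
Trace (tracking ans):
b = 2  # -> b = 2
result = 15  # -> result = 15
ans = b & result  # -> ans = 2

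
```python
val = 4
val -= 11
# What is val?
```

Trace (tracking val):
val = 4  # -> val = 4
val -= 11  # -> val = -7

Answer: -7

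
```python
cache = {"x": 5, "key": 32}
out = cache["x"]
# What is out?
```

Answer: 5

Derivation:
Trace (tracking out):
cache = {'x': 5, 'key': 32}  # -> cache = {'x': 5, 'key': 32}
out = cache['x']  # -> out = 5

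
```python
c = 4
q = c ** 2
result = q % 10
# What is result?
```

Answer: 6

Derivation:
Trace (tracking result):
c = 4  # -> c = 4
q = c ** 2  # -> q = 16
result = q % 10  # -> result = 6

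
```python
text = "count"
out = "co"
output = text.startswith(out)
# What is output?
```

Answer: True

Derivation:
Trace (tracking output):
text = 'count'  # -> text = 'count'
out = 'co'  # -> out = 'co'
output = text.startswith(out)  # -> output = True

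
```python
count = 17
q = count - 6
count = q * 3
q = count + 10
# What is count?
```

Trace (tracking count):
count = 17  # -> count = 17
q = count - 6  # -> q = 11
count = q * 3  # -> count = 33
q = count + 10  # -> q = 43

Answer: 33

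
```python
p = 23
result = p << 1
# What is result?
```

Trace (tracking result):
p = 23  # -> p = 23
result = p << 1  # -> result = 46

Answer: 46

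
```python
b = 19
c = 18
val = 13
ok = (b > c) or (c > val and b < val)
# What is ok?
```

Answer: True

Derivation:
Trace (tracking ok):
b = 19  # -> b = 19
c = 18  # -> c = 18
val = 13  # -> val = 13
ok = b > c or (c > val and b < val)  # -> ok = True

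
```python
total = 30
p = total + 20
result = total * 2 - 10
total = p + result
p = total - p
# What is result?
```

Answer: 50

Derivation:
Trace (tracking result):
total = 30  # -> total = 30
p = total + 20  # -> p = 50
result = total * 2 - 10  # -> result = 50
total = p + result  # -> total = 100
p = total - p  # -> p = 50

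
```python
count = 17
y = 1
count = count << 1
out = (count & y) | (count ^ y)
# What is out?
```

Answer: 35

Derivation:
Trace (tracking out):
count = 17  # -> count = 17
y = 1  # -> y = 1
count = count << 1  # -> count = 34
out = count & y | count ^ y  # -> out = 35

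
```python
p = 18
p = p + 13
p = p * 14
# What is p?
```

Answer: 434

Derivation:
Trace (tracking p):
p = 18  # -> p = 18
p = p + 13  # -> p = 31
p = p * 14  # -> p = 434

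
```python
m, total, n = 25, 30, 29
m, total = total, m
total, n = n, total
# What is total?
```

Answer: 29

Derivation:
Trace (tracking total):
m, total, n = (25, 30, 29)  # -> m = 25, total = 30, n = 29
m, total = (total, m)  # -> m = 30, total = 25
total, n = (n, total)  # -> total = 29, n = 25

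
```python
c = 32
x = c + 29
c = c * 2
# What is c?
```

Answer: 64

Derivation:
Trace (tracking c):
c = 32  # -> c = 32
x = c + 29  # -> x = 61
c = c * 2  # -> c = 64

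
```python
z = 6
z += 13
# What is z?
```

Answer: 19

Derivation:
Trace (tracking z):
z = 6  # -> z = 6
z += 13  # -> z = 19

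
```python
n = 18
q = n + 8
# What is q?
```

Trace (tracking q):
n = 18  # -> n = 18
q = n + 8  # -> q = 26

Answer: 26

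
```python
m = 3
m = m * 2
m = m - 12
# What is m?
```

Trace (tracking m):
m = 3  # -> m = 3
m = m * 2  # -> m = 6
m = m - 12  # -> m = -6

Answer: -6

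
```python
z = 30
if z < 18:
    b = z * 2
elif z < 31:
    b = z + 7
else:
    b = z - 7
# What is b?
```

Answer: 37

Derivation:
Trace (tracking b):
z = 30  # -> z = 30
if z < 18:  # condition is False
elif z < 31:  # condition is True
    b = z + 7  # -> b = 37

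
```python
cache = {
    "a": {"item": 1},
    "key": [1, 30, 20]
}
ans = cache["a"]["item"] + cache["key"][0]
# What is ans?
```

Trace (tracking ans):
cache = {'a': {'item': 1}, 'key': [1, 30, 20]}  # -> cache = {'a': {'item': 1}, 'key': [1, 30, 20]}
ans = cache['a']['item'] + cache['key'][0]  # -> ans = 2

Answer: 2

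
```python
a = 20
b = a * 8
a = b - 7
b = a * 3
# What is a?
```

Answer: 153

Derivation:
Trace (tracking a):
a = 20  # -> a = 20
b = a * 8  # -> b = 160
a = b - 7  # -> a = 153
b = a * 3  # -> b = 459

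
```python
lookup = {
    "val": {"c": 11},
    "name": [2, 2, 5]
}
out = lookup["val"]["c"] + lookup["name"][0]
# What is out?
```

Trace (tracking out):
lookup = {'val': {'c': 11}, 'name': [2, 2, 5]}  # -> lookup = {'val': {'c': 11}, 'name': [2, 2, 5]}
out = lookup['val']['c'] + lookup['name'][0]  # -> out = 13

Answer: 13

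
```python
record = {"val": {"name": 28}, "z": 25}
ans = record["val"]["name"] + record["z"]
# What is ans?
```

Trace (tracking ans):
record = {'val': {'name': 28}, 'z': 25}  # -> record = {'val': {'name': 28}, 'z': 25}
ans = record['val']['name'] + record['z']  # -> ans = 53

Answer: 53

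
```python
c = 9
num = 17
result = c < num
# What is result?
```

Trace (tracking result):
c = 9  # -> c = 9
num = 17  # -> num = 17
result = c < num  # -> result = True

Answer: True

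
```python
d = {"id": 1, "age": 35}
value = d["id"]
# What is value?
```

Trace (tracking value):
d = {'id': 1, 'age': 35}  # -> d = {'id': 1, 'age': 35}
value = d['id']  # -> value = 1

Answer: 1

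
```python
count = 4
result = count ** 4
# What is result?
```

Trace (tracking result):
count = 4  # -> count = 4
result = count ** 4  # -> result = 256

Answer: 256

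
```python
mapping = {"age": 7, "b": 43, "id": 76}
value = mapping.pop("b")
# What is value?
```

Answer: 43

Derivation:
Trace (tracking value):
mapping = {'age': 7, 'b': 43, 'id': 76}  # -> mapping = {'age': 7, 'b': 43, 'id': 76}
value = mapping.pop('b')  # -> value = 43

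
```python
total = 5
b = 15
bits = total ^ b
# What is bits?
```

Answer: 10

Derivation:
Trace (tracking bits):
total = 5  # -> total = 5
b = 15  # -> b = 15
bits = total ^ b  # -> bits = 10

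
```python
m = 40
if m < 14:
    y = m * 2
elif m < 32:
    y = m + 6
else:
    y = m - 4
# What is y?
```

Trace (tracking y):
m = 40  # -> m = 40
if m < 14:  # condition is False
elif m < 32:  # condition is False
else:
    y = m - 4  # -> y = 36

Answer: 36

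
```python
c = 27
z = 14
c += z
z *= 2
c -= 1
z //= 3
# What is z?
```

Answer: 9

Derivation:
Trace (tracking z):
c = 27  # -> c = 27
z = 14  # -> z = 14
c += z  # -> c = 41
z *= 2  # -> z = 28
c -= 1  # -> c = 40
z //= 3  # -> z = 9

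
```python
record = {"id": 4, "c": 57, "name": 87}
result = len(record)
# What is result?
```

Trace (tracking result):
record = {'id': 4, 'c': 57, 'name': 87}  # -> record = {'id': 4, 'c': 57, 'name': 87}
result = len(record)  # -> result = 3

Answer: 3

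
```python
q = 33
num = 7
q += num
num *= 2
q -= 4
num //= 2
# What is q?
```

Trace (tracking q):
q = 33  # -> q = 33
num = 7  # -> num = 7
q += num  # -> q = 40
num *= 2  # -> num = 14
q -= 4  # -> q = 36
num //= 2  # -> num = 7

Answer: 36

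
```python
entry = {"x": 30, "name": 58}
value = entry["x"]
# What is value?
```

Answer: 30

Derivation:
Trace (tracking value):
entry = {'x': 30, 'name': 58}  # -> entry = {'x': 30, 'name': 58}
value = entry['x']  # -> value = 30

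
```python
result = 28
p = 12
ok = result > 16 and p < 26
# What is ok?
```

Trace (tracking ok):
result = 28  # -> result = 28
p = 12  # -> p = 12
ok = result > 16 and p < 26  # -> ok = True

Answer: True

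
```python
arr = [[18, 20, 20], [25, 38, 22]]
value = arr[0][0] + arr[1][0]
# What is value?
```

Trace (tracking value):
arr = [[18, 20, 20], [25, 38, 22]]  # -> arr = [[18, 20, 20], [25, 38, 22]]
value = arr[0][0] + arr[1][0]  # -> value = 43

Answer: 43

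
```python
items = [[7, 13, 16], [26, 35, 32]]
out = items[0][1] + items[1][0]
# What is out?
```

Trace (tracking out):
items = [[7, 13, 16], [26, 35, 32]]  # -> items = [[7, 13, 16], [26, 35, 32]]
out = items[0][1] + items[1][0]  # -> out = 39

Answer: 39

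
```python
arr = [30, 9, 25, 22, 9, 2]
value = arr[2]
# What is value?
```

Trace (tracking value):
arr = [30, 9, 25, 22, 9, 2]  # -> arr = [30, 9, 25, 22, 9, 2]
value = arr[2]  # -> value = 25

Answer: 25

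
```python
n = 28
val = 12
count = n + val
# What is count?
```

Answer: 40

Derivation:
Trace (tracking count):
n = 28  # -> n = 28
val = 12  # -> val = 12
count = n + val  # -> count = 40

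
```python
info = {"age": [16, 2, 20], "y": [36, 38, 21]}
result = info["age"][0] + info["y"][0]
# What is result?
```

Answer: 52

Derivation:
Trace (tracking result):
info = {'age': [16, 2, 20], 'y': [36, 38, 21]}  # -> info = {'age': [16, 2, 20], 'y': [36, 38, 21]}
result = info['age'][0] + info['y'][0]  # -> result = 52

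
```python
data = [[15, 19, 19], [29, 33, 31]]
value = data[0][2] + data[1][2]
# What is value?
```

Trace (tracking value):
data = [[15, 19, 19], [29, 33, 31]]  # -> data = [[15, 19, 19], [29, 33, 31]]
value = data[0][2] + data[1][2]  # -> value = 50

Answer: 50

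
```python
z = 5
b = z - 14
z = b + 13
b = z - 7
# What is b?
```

Trace (tracking b):
z = 5  # -> z = 5
b = z - 14  # -> b = -9
z = b + 13  # -> z = 4
b = z - 7  # -> b = -3

Answer: -3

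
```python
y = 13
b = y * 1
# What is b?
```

Trace (tracking b):
y = 13  # -> y = 13
b = y * 1  # -> b = 13

Answer: 13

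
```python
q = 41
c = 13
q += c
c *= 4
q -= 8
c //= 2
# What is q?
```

Answer: 46

Derivation:
Trace (tracking q):
q = 41  # -> q = 41
c = 13  # -> c = 13
q += c  # -> q = 54
c *= 4  # -> c = 52
q -= 8  # -> q = 46
c //= 2  # -> c = 26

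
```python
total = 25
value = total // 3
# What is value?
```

Trace (tracking value):
total = 25  # -> total = 25
value = total // 3  # -> value = 8

Answer: 8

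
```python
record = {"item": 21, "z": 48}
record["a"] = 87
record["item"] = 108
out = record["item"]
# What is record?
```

Answer: {'item': 108, 'z': 48, 'a': 87}

Derivation:
Trace (tracking record):
record = {'item': 21, 'z': 48}  # -> record = {'item': 21, 'z': 48}
record['a'] = 87  # -> record = {'item': 21, 'z': 48, 'a': 87}
record['item'] = 108  # -> record = {'item': 108, 'z': 48, 'a': 87}
out = record['item']  # -> out = 108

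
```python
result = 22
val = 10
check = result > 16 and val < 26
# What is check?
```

Answer: True

Derivation:
Trace (tracking check):
result = 22  # -> result = 22
val = 10  # -> val = 10
check = result > 16 and val < 26  # -> check = True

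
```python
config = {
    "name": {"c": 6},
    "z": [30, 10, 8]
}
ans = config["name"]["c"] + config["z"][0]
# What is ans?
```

Answer: 36

Derivation:
Trace (tracking ans):
config = {'name': {'c': 6}, 'z': [30, 10, 8]}  # -> config = {'name': {'c': 6}, 'z': [30, 10, 8]}
ans = config['name']['c'] + config['z'][0]  # -> ans = 36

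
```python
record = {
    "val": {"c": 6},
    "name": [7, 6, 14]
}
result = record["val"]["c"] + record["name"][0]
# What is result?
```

Answer: 13

Derivation:
Trace (tracking result):
record = {'val': {'c': 6}, 'name': [7, 6, 14]}  # -> record = {'val': {'c': 6}, 'name': [7, 6, 14]}
result = record['val']['c'] + record['name'][0]  # -> result = 13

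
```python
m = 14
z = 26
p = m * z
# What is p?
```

Answer: 364

Derivation:
Trace (tracking p):
m = 14  # -> m = 14
z = 26  # -> z = 26
p = m * z  # -> p = 364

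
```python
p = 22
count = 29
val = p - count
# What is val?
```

Answer: -7

Derivation:
Trace (tracking val):
p = 22  # -> p = 22
count = 29  # -> count = 29
val = p - count  # -> val = -7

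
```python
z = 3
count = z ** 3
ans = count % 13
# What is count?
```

Answer: 27

Derivation:
Trace (tracking count):
z = 3  # -> z = 3
count = z ** 3  # -> count = 27
ans = count % 13  # -> ans = 1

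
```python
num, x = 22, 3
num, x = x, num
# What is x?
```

Trace (tracking x):
num, x = (22, 3)  # -> num = 22, x = 3
num, x = (x, num)  # -> num = 3, x = 22

Answer: 22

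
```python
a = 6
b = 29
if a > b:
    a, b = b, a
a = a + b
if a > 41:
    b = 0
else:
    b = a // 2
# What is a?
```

Answer: 35

Derivation:
Trace (tracking a):
a = 6  # -> a = 6
b = 29  # -> b = 29
if a > b:  # condition is False
a = a + b  # -> a = 35
if a > 41:  # condition is False
else:
    b = a // 2  # -> b = 17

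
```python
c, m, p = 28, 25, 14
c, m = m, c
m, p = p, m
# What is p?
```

Answer: 28

Derivation:
Trace (tracking p):
c, m, p = (28, 25, 14)  # -> c = 28, m = 25, p = 14
c, m = (m, c)  # -> c = 25, m = 28
m, p = (p, m)  # -> m = 14, p = 28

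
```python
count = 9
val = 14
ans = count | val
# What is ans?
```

Trace (tracking ans):
count = 9  # -> count = 9
val = 14  # -> val = 14
ans = count | val  # -> ans = 15

Answer: 15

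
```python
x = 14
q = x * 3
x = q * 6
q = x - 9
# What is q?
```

Trace (tracking q):
x = 14  # -> x = 14
q = x * 3  # -> q = 42
x = q * 6  # -> x = 252
q = x - 9  # -> q = 243

Answer: 243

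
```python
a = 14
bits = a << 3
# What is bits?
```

Answer: 112

Derivation:
Trace (tracking bits):
a = 14  # -> a = 14
bits = a << 3  # -> bits = 112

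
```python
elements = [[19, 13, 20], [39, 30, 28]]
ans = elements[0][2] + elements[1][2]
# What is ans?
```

Trace (tracking ans):
elements = [[19, 13, 20], [39, 30, 28]]  # -> elements = [[19, 13, 20], [39, 30, 28]]
ans = elements[0][2] + elements[1][2]  # -> ans = 48

Answer: 48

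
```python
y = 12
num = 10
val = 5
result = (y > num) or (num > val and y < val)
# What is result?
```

Trace (tracking result):
y = 12  # -> y = 12
num = 10  # -> num = 10
val = 5  # -> val = 5
result = y > num or (num > val and y < val)  # -> result = True

Answer: True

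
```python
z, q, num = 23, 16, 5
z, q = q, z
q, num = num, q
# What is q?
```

Trace (tracking q):
z, q, num = (23, 16, 5)  # -> z = 23, q = 16, num = 5
z, q = (q, z)  # -> z = 16, q = 23
q, num = (num, q)  # -> q = 5, num = 23

Answer: 5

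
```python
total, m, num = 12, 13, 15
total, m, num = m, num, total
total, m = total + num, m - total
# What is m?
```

Trace (tracking m):
total, m, num = (12, 13, 15)  # -> total = 12, m = 13, num = 15
total, m, num = (m, num, total)  # -> total = 13, m = 15, num = 12
total, m = (total + num, m - total)  # -> total = 25, m = 2

Answer: 2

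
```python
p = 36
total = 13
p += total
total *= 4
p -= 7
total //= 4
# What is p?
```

Trace (tracking p):
p = 36  # -> p = 36
total = 13  # -> total = 13
p += total  # -> p = 49
total *= 4  # -> total = 52
p -= 7  # -> p = 42
total //= 4  # -> total = 13

Answer: 42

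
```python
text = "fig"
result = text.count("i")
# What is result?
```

Trace (tracking result):
text = 'fig'  # -> text = 'fig'
result = text.count('i')  # -> result = 1

Answer: 1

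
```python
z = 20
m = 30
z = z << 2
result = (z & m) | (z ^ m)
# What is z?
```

Answer: 80

Derivation:
Trace (tracking z):
z = 20  # -> z = 20
m = 30  # -> m = 30
z = z << 2  # -> z = 80
result = z & m | z ^ m  # -> result = 94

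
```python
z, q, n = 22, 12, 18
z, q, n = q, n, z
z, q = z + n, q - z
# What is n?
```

Trace (tracking n):
z, q, n = (22, 12, 18)  # -> z = 22, q = 12, n = 18
z, q, n = (q, n, z)  # -> z = 12, q = 18, n = 22
z, q = (z + n, q - z)  # -> z = 34, q = 6

Answer: 22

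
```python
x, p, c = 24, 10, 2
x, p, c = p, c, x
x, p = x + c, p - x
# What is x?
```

Answer: 34

Derivation:
Trace (tracking x):
x, p, c = (24, 10, 2)  # -> x = 24, p = 10, c = 2
x, p, c = (p, c, x)  # -> x = 10, p = 2, c = 24
x, p = (x + c, p - x)  # -> x = 34, p = -8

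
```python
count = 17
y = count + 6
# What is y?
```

Trace (tracking y):
count = 17  # -> count = 17
y = count + 6  # -> y = 23

Answer: 23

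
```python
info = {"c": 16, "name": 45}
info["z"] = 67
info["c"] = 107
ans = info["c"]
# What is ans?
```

Trace (tracking ans):
info = {'c': 16, 'name': 45}  # -> info = {'c': 16, 'name': 45}
info['z'] = 67  # -> info = {'c': 16, 'name': 45, 'z': 67}
info['c'] = 107  # -> info = {'c': 107, 'name': 45, 'z': 67}
ans = info['c']  # -> ans = 107

Answer: 107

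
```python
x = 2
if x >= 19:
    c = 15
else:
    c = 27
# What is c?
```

Trace (tracking c):
x = 2  # -> x = 2
if x >= 19:  # condition is False
else:
    c = 27  # -> c = 27

Answer: 27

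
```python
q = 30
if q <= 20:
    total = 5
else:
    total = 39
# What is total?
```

Trace (tracking total):
q = 30  # -> q = 30
if q <= 20:  # condition is False
else:
    total = 39  # -> total = 39

Answer: 39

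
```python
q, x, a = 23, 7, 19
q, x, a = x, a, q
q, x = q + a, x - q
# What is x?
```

Answer: 12

Derivation:
Trace (tracking x):
q, x, a = (23, 7, 19)  # -> q = 23, x = 7, a = 19
q, x, a = (x, a, q)  # -> q = 7, x = 19, a = 23
q, x = (q + a, x - q)  # -> q = 30, x = 12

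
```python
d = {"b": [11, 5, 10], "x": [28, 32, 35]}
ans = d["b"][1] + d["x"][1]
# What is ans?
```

Trace (tracking ans):
d = {'b': [11, 5, 10], 'x': [28, 32, 35]}  # -> d = {'b': [11, 5, 10], 'x': [28, 32, 35]}
ans = d['b'][1] + d['x'][1]  # -> ans = 37

Answer: 37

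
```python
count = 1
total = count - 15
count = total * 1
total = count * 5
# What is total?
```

Answer: -70

Derivation:
Trace (tracking total):
count = 1  # -> count = 1
total = count - 15  # -> total = -14
count = total * 1  # -> count = -14
total = count * 5  # -> total = -70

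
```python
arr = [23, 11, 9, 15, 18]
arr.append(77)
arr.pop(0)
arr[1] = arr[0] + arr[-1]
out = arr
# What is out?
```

Trace (tracking out):
arr = [23, 11, 9, 15, 18]  # -> arr = [23, 11, 9, 15, 18]
arr.append(77)  # -> arr = [23, 11, 9, 15, 18, 77]
arr.pop(0)  # -> arr = [11, 9, 15, 18, 77]
arr[1] = arr[0] + arr[-1]  # -> arr = [11, 88, 15, 18, 77]
out = arr  # -> out = [11, 88, 15, 18, 77]

Answer: [11, 88, 15, 18, 77]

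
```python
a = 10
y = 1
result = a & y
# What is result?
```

Answer: 0

Derivation:
Trace (tracking result):
a = 10  # -> a = 10
y = 1  # -> y = 1
result = a & y  # -> result = 0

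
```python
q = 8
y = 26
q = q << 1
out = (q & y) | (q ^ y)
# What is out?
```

Trace (tracking out):
q = 8  # -> q = 8
y = 26  # -> y = 26
q = q << 1  # -> q = 16
out = q & y | q ^ y  # -> out = 26

Answer: 26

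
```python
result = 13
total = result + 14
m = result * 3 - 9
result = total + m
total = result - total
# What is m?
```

Trace (tracking m):
result = 13  # -> result = 13
total = result + 14  # -> total = 27
m = result * 3 - 9  # -> m = 30
result = total + m  # -> result = 57
total = result - total  # -> total = 30

Answer: 30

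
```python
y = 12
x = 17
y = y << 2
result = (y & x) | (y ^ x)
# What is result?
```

Trace (tracking result):
y = 12  # -> y = 12
x = 17  # -> x = 17
y = y << 2  # -> y = 48
result = y & x | y ^ x  # -> result = 49

Answer: 49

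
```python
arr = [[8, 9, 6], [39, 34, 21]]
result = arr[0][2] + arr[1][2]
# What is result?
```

Answer: 27

Derivation:
Trace (tracking result):
arr = [[8, 9, 6], [39, 34, 21]]  # -> arr = [[8, 9, 6], [39, 34, 21]]
result = arr[0][2] + arr[1][2]  # -> result = 27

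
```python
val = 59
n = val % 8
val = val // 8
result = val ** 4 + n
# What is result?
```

Trace (tracking result):
val = 59  # -> val = 59
n = val % 8  # -> n = 3
val = val // 8  # -> val = 7
result = val ** 4 + n  # -> result = 2404

Answer: 2404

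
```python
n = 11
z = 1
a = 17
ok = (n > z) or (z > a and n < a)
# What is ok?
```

Trace (tracking ok):
n = 11  # -> n = 11
z = 1  # -> z = 1
a = 17  # -> a = 17
ok = n > z or (z > a and n < a)  # -> ok = True

Answer: True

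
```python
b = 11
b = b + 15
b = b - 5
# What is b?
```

Answer: 21

Derivation:
Trace (tracking b):
b = 11  # -> b = 11
b = b + 15  # -> b = 26
b = b - 5  # -> b = 21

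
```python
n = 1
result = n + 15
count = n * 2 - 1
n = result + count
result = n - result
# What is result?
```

Trace (tracking result):
n = 1  # -> n = 1
result = n + 15  # -> result = 16
count = n * 2 - 1  # -> count = 1
n = result + count  # -> n = 17
result = n - result  # -> result = 1

Answer: 1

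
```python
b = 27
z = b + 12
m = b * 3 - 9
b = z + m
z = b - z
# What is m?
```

Trace (tracking m):
b = 27  # -> b = 27
z = b + 12  # -> z = 39
m = b * 3 - 9  # -> m = 72
b = z + m  # -> b = 111
z = b - z  # -> z = 72

Answer: 72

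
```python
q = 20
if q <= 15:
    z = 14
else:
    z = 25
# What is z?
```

Trace (tracking z):
q = 20  # -> q = 20
if q <= 15:  # condition is False
else:
    z = 25  # -> z = 25

Answer: 25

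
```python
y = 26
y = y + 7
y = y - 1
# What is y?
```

Trace (tracking y):
y = 26  # -> y = 26
y = y + 7  # -> y = 33
y = y - 1  # -> y = 32

Answer: 32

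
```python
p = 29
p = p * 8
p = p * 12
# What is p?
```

Trace (tracking p):
p = 29  # -> p = 29
p = p * 8  # -> p = 232
p = p * 12  # -> p = 2784

Answer: 2784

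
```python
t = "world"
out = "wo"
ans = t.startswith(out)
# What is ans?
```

Trace (tracking ans):
t = 'world'  # -> t = 'world'
out = 'wo'  # -> out = 'wo'
ans = t.startswith(out)  # -> ans = True

Answer: True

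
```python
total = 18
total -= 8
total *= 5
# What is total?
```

Trace (tracking total):
total = 18  # -> total = 18
total -= 8  # -> total = 10
total *= 5  # -> total = 50

Answer: 50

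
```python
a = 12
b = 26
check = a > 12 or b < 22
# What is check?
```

Answer: False

Derivation:
Trace (tracking check):
a = 12  # -> a = 12
b = 26  # -> b = 26
check = a > 12 or b < 22  # -> check = False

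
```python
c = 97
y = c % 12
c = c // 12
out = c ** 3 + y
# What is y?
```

Trace (tracking y):
c = 97  # -> c = 97
y = c % 12  # -> y = 1
c = c // 12  # -> c = 8
out = c ** 3 + y  # -> out = 513

Answer: 1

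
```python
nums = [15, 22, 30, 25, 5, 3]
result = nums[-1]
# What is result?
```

Trace (tracking result):
nums = [15, 22, 30, 25, 5, 3]  # -> nums = [15, 22, 30, 25, 5, 3]
result = nums[-1]  # -> result = 3

Answer: 3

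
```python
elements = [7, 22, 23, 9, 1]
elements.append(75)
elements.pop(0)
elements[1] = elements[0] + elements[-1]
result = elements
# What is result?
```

Trace (tracking result):
elements = [7, 22, 23, 9, 1]  # -> elements = [7, 22, 23, 9, 1]
elements.append(75)  # -> elements = [7, 22, 23, 9, 1, 75]
elements.pop(0)  # -> elements = [22, 23, 9, 1, 75]
elements[1] = elements[0] + elements[-1]  # -> elements = [22, 97, 9, 1, 75]
result = elements  # -> result = [22, 97, 9, 1, 75]

Answer: [22, 97, 9, 1, 75]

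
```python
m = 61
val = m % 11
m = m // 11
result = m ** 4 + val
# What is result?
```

Trace (tracking result):
m = 61  # -> m = 61
val = m % 11  # -> val = 6
m = m // 11  # -> m = 5
result = m ** 4 + val  # -> result = 631

Answer: 631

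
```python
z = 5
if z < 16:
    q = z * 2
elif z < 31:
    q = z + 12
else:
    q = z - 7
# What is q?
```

Trace (tracking q):
z = 5  # -> z = 5
if z < 16:  # condition is True
    q = z * 2  # -> q = 10

Answer: 10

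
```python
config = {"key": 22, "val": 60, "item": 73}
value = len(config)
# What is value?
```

Trace (tracking value):
config = {'key': 22, 'val': 60, 'item': 73}  # -> config = {'key': 22, 'val': 60, 'item': 73}
value = len(config)  # -> value = 3

Answer: 3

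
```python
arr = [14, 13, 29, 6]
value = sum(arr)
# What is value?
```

Trace (tracking value):
arr = [14, 13, 29, 6]  # -> arr = [14, 13, 29, 6]
value = sum(arr)  # -> value = 62

Answer: 62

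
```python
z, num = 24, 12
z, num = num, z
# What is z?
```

Answer: 12

Derivation:
Trace (tracking z):
z, num = (24, 12)  # -> z = 24, num = 12
z, num = (num, z)  # -> z = 12, num = 24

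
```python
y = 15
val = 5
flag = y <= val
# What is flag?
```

Answer: False

Derivation:
Trace (tracking flag):
y = 15  # -> y = 15
val = 5  # -> val = 5
flag = y <= val  # -> flag = False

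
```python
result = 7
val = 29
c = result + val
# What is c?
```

Answer: 36

Derivation:
Trace (tracking c):
result = 7  # -> result = 7
val = 29  # -> val = 29
c = result + val  # -> c = 36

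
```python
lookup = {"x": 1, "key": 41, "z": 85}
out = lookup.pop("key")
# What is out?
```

Trace (tracking out):
lookup = {'x': 1, 'key': 41, 'z': 85}  # -> lookup = {'x': 1, 'key': 41, 'z': 85}
out = lookup.pop('key')  # -> out = 41

Answer: 41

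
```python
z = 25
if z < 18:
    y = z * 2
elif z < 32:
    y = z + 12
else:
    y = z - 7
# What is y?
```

Answer: 37

Derivation:
Trace (tracking y):
z = 25  # -> z = 25
if z < 18:  # condition is False
elif z < 32:  # condition is True
    y = z + 12  # -> y = 37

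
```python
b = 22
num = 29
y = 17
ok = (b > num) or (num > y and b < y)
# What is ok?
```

Trace (tracking ok):
b = 22  # -> b = 22
num = 29  # -> num = 29
y = 17  # -> y = 17
ok = b > num or (num > y and b < y)  # -> ok = False

Answer: False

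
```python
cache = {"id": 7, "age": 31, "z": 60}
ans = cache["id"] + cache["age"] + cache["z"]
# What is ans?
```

Trace (tracking ans):
cache = {'id': 7, 'age': 31, 'z': 60}  # -> cache = {'id': 7, 'age': 31, 'z': 60}
ans = cache['id'] + cache['age'] + cache['z']  # -> ans = 98

Answer: 98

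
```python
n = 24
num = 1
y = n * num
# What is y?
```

Trace (tracking y):
n = 24  # -> n = 24
num = 1  # -> num = 1
y = n * num  # -> y = 24

Answer: 24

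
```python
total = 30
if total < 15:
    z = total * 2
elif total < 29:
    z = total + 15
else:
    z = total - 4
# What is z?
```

Answer: 26

Derivation:
Trace (tracking z):
total = 30  # -> total = 30
if total < 15:  # condition is False
elif total < 29:  # condition is False
else:
    z = total - 4  # -> z = 26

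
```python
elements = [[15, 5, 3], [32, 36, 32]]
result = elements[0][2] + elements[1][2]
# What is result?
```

Answer: 35

Derivation:
Trace (tracking result):
elements = [[15, 5, 3], [32, 36, 32]]  # -> elements = [[15, 5, 3], [32, 36, 32]]
result = elements[0][2] + elements[1][2]  # -> result = 35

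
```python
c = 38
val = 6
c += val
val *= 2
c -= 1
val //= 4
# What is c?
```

Answer: 43

Derivation:
Trace (tracking c):
c = 38  # -> c = 38
val = 6  # -> val = 6
c += val  # -> c = 44
val *= 2  # -> val = 12
c -= 1  # -> c = 43
val //= 4  # -> val = 3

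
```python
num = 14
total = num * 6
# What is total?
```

Trace (tracking total):
num = 14  # -> num = 14
total = num * 6  # -> total = 84

Answer: 84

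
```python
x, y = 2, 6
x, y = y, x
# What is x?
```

Answer: 6

Derivation:
Trace (tracking x):
x, y = (2, 6)  # -> x = 2, y = 6
x, y = (y, x)  # -> x = 6, y = 2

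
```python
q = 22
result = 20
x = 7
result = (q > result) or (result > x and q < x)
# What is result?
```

Answer: True

Derivation:
Trace (tracking result):
q = 22  # -> q = 22
result = 20  # -> result = 20
x = 7  # -> x = 7
result = q > result or (result > x and q < x)  # -> result = True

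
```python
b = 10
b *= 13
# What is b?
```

Trace (tracking b):
b = 10  # -> b = 10
b *= 13  # -> b = 130

Answer: 130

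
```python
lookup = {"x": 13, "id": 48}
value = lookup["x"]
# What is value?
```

Answer: 13

Derivation:
Trace (tracking value):
lookup = {'x': 13, 'id': 48}  # -> lookup = {'x': 13, 'id': 48}
value = lookup['x']  # -> value = 13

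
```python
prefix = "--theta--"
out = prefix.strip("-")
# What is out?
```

Answer: 'theta'

Derivation:
Trace (tracking out):
prefix = '--theta--'  # -> prefix = '--theta--'
out = prefix.strip('-')  # -> out = 'theta'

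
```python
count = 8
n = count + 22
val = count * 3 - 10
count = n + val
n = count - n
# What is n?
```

Answer: 14

Derivation:
Trace (tracking n):
count = 8  # -> count = 8
n = count + 22  # -> n = 30
val = count * 3 - 10  # -> val = 14
count = n + val  # -> count = 44
n = count - n  # -> n = 14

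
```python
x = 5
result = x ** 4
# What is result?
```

Answer: 625

Derivation:
Trace (tracking result):
x = 5  # -> x = 5
result = x ** 4  # -> result = 625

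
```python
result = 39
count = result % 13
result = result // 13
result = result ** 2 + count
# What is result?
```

Answer: 9

Derivation:
Trace (tracking result):
result = 39  # -> result = 39
count = result % 13  # -> count = 0
result = result // 13  # -> result = 3
result = result ** 2 + count  # -> result = 9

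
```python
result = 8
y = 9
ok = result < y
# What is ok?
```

Trace (tracking ok):
result = 8  # -> result = 8
y = 9  # -> y = 9
ok = result < y  # -> ok = True

Answer: True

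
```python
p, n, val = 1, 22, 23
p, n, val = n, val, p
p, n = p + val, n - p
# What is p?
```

Answer: 23

Derivation:
Trace (tracking p):
p, n, val = (1, 22, 23)  # -> p = 1, n = 22, val = 23
p, n, val = (n, val, p)  # -> p = 22, n = 23, val = 1
p, n = (p + val, n - p)  # -> p = 23, n = 1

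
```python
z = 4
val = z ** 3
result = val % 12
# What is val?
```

Answer: 64

Derivation:
Trace (tracking val):
z = 4  # -> z = 4
val = z ** 3  # -> val = 64
result = val % 12  # -> result = 4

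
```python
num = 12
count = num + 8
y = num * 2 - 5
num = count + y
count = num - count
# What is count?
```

Trace (tracking count):
num = 12  # -> num = 12
count = num + 8  # -> count = 20
y = num * 2 - 5  # -> y = 19
num = count + y  # -> num = 39
count = num - count  # -> count = 19

Answer: 19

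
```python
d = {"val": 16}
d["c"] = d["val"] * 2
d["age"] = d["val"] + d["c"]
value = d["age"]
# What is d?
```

Answer: {'val': 16, 'c': 32, 'age': 48}

Derivation:
Trace (tracking d):
d = {'val': 16}  # -> d = {'val': 16}
d['c'] = d['val'] * 2  # -> d = {'val': 16, 'c': 32}
d['age'] = d['val'] + d['c']  # -> d = {'val': 16, 'c': 32, 'age': 48}
value = d['age']  # -> value = 48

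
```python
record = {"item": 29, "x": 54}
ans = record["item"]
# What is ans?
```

Trace (tracking ans):
record = {'item': 29, 'x': 54}  # -> record = {'item': 29, 'x': 54}
ans = record['item']  # -> ans = 29

Answer: 29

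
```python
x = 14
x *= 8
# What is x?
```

Trace (tracking x):
x = 14  # -> x = 14
x *= 8  # -> x = 112

Answer: 112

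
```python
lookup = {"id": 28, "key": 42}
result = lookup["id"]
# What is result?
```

Trace (tracking result):
lookup = {'id': 28, 'key': 42}  # -> lookup = {'id': 28, 'key': 42}
result = lookup['id']  # -> result = 28

Answer: 28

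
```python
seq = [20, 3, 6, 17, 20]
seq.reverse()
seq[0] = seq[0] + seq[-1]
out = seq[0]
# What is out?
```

Trace (tracking out):
seq = [20, 3, 6, 17, 20]  # -> seq = [20, 3, 6, 17, 20]
seq.reverse()  # -> seq = [20, 17, 6, 3, 20]
seq[0] = seq[0] + seq[-1]  # -> seq = [40, 17, 6, 3, 20]
out = seq[0]  # -> out = 40

Answer: 40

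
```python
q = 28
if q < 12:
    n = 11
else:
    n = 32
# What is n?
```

Trace (tracking n):
q = 28  # -> q = 28
if q < 12:  # condition is False
else:
    n = 32  # -> n = 32

Answer: 32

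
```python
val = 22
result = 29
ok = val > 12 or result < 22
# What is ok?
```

Answer: True

Derivation:
Trace (tracking ok):
val = 22  # -> val = 22
result = 29  # -> result = 29
ok = val > 12 or result < 22  # -> ok = True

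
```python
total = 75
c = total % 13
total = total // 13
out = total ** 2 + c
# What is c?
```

Trace (tracking c):
total = 75  # -> total = 75
c = total % 13  # -> c = 10
total = total // 13  # -> total = 5
out = total ** 2 + c  # -> out = 35

Answer: 10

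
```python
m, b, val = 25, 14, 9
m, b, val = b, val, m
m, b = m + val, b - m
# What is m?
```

Trace (tracking m):
m, b, val = (25, 14, 9)  # -> m = 25, b = 14, val = 9
m, b, val = (b, val, m)  # -> m = 14, b = 9, val = 25
m, b = (m + val, b - m)  # -> m = 39, b = -5

Answer: 39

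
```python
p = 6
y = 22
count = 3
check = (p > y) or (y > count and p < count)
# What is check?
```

Trace (tracking check):
p = 6  # -> p = 6
y = 22  # -> y = 22
count = 3  # -> count = 3
check = p > y or (y > count and p < count)  # -> check = False

Answer: False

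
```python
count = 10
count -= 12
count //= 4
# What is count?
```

Answer: -1

Derivation:
Trace (tracking count):
count = 10  # -> count = 10
count -= 12  # -> count = -2
count //= 4  # -> count = -1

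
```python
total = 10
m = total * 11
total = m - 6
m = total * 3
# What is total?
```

Trace (tracking total):
total = 10  # -> total = 10
m = total * 11  # -> m = 110
total = m - 6  # -> total = 104
m = total * 3  # -> m = 312

Answer: 104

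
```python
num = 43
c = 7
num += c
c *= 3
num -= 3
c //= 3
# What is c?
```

Trace (tracking c):
num = 43  # -> num = 43
c = 7  # -> c = 7
num += c  # -> num = 50
c *= 3  # -> c = 21
num -= 3  # -> num = 47
c //= 3  # -> c = 7

Answer: 7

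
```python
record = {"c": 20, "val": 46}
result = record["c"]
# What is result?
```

Answer: 20

Derivation:
Trace (tracking result):
record = {'c': 20, 'val': 46}  # -> record = {'c': 20, 'val': 46}
result = record['c']  # -> result = 20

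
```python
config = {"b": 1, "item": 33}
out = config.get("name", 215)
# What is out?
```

Trace (tracking out):
config = {'b': 1, 'item': 33}  # -> config = {'b': 1, 'item': 33}
out = config.get('name', 215)  # -> out = 215

Answer: 215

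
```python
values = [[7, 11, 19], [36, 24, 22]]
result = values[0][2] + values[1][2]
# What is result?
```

Answer: 41

Derivation:
Trace (tracking result):
values = [[7, 11, 19], [36, 24, 22]]  # -> values = [[7, 11, 19], [36, 24, 22]]
result = values[0][2] + values[1][2]  # -> result = 41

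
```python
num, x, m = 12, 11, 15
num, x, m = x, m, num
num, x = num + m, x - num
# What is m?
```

Answer: 12

Derivation:
Trace (tracking m):
num, x, m = (12, 11, 15)  # -> num = 12, x = 11, m = 15
num, x, m = (x, m, num)  # -> num = 11, x = 15, m = 12
num, x = (num + m, x - num)  # -> num = 23, x = 4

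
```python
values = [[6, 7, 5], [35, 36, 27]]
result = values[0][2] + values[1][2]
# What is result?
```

Answer: 32

Derivation:
Trace (tracking result):
values = [[6, 7, 5], [35, 36, 27]]  # -> values = [[6, 7, 5], [35, 36, 27]]
result = values[0][2] + values[1][2]  # -> result = 32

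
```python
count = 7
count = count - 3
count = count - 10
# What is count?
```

Answer: -6

Derivation:
Trace (tracking count):
count = 7  # -> count = 7
count = count - 3  # -> count = 4
count = count - 10  # -> count = -6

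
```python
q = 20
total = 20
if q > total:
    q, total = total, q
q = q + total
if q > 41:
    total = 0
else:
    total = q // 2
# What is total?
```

Trace (tracking total):
q = 20  # -> q = 20
total = 20  # -> total = 20
if q > total:  # condition is False
q = q + total  # -> q = 40
if q > 41:  # condition is False
else:
    total = q // 2  # -> total = 20

Answer: 20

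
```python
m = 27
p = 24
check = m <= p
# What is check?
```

Trace (tracking check):
m = 27  # -> m = 27
p = 24  # -> p = 24
check = m <= p  # -> check = False

Answer: False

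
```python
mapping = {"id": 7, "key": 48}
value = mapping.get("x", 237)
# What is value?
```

Answer: 237

Derivation:
Trace (tracking value):
mapping = {'id': 7, 'key': 48}  # -> mapping = {'id': 7, 'key': 48}
value = mapping.get('x', 237)  # -> value = 237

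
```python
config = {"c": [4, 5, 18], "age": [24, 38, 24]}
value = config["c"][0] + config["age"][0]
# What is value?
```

Answer: 28

Derivation:
Trace (tracking value):
config = {'c': [4, 5, 18], 'age': [24, 38, 24]}  # -> config = {'c': [4, 5, 18], 'age': [24, 38, 24]}
value = config['c'][0] + config['age'][0]  # -> value = 28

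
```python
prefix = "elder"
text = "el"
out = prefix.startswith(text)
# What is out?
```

Answer: True

Derivation:
Trace (tracking out):
prefix = 'elder'  # -> prefix = 'elder'
text = 'el'  # -> text = 'el'
out = prefix.startswith(text)  # -> out = True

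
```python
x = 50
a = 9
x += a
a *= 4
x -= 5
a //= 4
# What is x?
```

Trace (tracking x):
x = 50  # -> x = 50
a = 9  # -> a = 9
x += a  # -> x = 59
a *= 4  # -> a = 36
x -= 5  # -> x = 54
a //= 4  # -> a = 9

Answer: 54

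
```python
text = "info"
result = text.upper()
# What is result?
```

Trace (tracking result):
text = 'info'  # -> text = 'info'
result = text.upper()  # -> result = 'INFO'

Answer: 'INFO'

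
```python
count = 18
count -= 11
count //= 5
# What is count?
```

Trace (tracking count):
count = 18  # -> count = 18
count -= 11  # -> count = 7
count //= 5  # -> count = 1

Answer: 1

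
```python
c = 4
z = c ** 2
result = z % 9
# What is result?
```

Trace (tracking result):
c = 4  # -> c = 4
z = c ** 2  # -> z = 16
result = z % 9  # -> result = 7

Answer: 7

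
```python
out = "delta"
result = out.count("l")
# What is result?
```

Trace (tracking result):
out = 'delta'  # -> out = 'delta'
result = out.count('l')  # -> result = 1

Answer: 1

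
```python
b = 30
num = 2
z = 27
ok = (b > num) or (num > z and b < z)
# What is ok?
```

Trace (tracking ok):
b = 30  # -> b = 30
num = 2  # -> num = 2
z = 27  # -> z = 27
ok = b > num or (num > z and b < z)  # -> ok = True

Answer: True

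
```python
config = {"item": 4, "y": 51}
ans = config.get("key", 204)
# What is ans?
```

Trace (tracking ans):
config = {'item': 4, 'y': 51}  # -> config = {'item': 4, 'y': 51}
ans = config.get('key', 204)  # -> ans = 204

Answer: 204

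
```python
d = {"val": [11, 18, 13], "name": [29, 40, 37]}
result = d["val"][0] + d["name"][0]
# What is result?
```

Trace (tracking result):
d = {'val': [11, 18, 13], 'name': [29, 40, 37]}  # -> d = {'val': [11, 18, 13], 'name': [29, 40, 37]}
result = d['val'][0] + d['name'][0]  # -> result = 40

Answer: 40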